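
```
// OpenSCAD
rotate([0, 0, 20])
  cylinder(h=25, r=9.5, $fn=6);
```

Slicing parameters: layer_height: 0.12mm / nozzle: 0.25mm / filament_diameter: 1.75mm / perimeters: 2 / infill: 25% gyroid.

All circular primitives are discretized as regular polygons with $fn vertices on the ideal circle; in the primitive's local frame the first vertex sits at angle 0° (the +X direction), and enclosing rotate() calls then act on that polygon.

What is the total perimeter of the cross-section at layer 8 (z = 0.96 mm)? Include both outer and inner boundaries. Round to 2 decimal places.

57.00 mm

At z = 0.96 mm: the r=9.5 cylinder contributes a regular 6-gon of circumradius 9.5 (perimeter = 2·6·9.500·sin(180°/6) = 57.00 mm); (rotated 20° about Z; rotation is an isometry so areas/perimeters/island counts are preserved). Overall, the cross-section is a single solid region. Total boundary length (outer) = 57.00 mm.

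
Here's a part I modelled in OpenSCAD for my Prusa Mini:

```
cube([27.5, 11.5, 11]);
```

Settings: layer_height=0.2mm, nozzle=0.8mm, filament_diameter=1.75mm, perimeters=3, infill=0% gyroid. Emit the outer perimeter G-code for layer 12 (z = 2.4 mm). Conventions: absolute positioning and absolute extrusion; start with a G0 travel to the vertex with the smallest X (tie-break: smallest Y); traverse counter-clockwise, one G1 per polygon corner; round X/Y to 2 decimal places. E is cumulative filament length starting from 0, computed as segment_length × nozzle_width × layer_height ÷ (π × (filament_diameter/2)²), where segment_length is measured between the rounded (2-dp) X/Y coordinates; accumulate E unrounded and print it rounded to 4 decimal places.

At z = 2.4 mm: the cube (footprint 27.5×11.5) is included at this height. The outline is a single polygon with 4 vertices. Extrusion per mm of travel: 0.8 × 0.2 / (π × 0.875²) = 0.066520. Accumulating E over each segment gives final E = 5.1886.

G0 X0.00 Y0.00 Z2.40
G1 X27.50 Y0.00 E1.8293
G1 X27.50 Y11.50 E2.5943
G1 X0.00 Y11.50 E4.4236
G1 X0.00 Y0.00 E5.1886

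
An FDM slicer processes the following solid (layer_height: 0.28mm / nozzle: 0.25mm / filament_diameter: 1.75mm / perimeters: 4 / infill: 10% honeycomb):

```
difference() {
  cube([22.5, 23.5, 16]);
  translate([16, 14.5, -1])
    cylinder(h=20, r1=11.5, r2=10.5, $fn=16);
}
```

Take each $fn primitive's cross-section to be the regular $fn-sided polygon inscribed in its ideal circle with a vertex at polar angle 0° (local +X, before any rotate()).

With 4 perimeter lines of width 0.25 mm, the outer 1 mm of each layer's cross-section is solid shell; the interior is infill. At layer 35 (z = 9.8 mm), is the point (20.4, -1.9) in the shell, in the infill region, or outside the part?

At z = 9.8 mm: the cube is present — its section is the full 22.5×23.5 rectangle; the cone at (16, 14.5) contributes a regular 16-gon of circumradius 10.960 (interpolated between r1=11.5 and r2=10.5 at t=0.540); Taking the first minus the rest: starting from the 22.5×23.5 cube, the cone at (16, 14.5) partially overlaps it — only the 300.62 mm² overlap (of its 367.75 mm²) is removed, clipping the outline — 2 connected regions. Overall, the cross-section has 2 separate islands. The nearest boundary edge runs (22.50, 0.00)→(0.00, 0.00); distance from the point to it = 1.90 mm. The point is not inside any of the regions above, so it lies outside the cross-section (1.90 mm from the nearest boundary).

outside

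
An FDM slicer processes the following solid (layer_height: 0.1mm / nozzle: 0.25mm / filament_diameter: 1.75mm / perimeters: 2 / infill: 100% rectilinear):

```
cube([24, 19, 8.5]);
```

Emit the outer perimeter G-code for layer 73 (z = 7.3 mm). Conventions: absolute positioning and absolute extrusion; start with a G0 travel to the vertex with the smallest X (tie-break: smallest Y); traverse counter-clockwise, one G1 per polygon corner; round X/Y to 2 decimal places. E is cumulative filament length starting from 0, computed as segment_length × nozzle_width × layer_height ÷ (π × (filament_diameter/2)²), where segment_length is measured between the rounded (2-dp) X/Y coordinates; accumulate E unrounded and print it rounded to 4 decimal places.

At z = 7.3 mm: the 24×19 cube contributes its full rectangle. The outline is a single polygon with 4 vertices. Extrusion per mm of travel: 0.25 × 0.1 / (π × 0.875²) = 0.010394. Accumulating E over each segment gives final E = 0.8939.

G0 X0.00 Y0.00 Z7.30
G1 X24.00 Y0.00 E0.2495
G1 X24.00 Y19.00 E0.4469
G1 X0.00 Y19.00 E0.6964
G1 X0.00 Y0.00 E0.8939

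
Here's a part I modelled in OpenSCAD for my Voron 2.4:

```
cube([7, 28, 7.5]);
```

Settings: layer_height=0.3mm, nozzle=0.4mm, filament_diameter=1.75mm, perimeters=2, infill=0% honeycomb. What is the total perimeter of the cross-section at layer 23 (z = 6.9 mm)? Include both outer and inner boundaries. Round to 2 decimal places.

At z = 6.9 mm: the cube (footprint 7×28) is included at this height (perimeter 70.00 mm). Overall, the cross-section is a single solid region. Total boundary length (outer) = 70.00 mm.

70.00 mm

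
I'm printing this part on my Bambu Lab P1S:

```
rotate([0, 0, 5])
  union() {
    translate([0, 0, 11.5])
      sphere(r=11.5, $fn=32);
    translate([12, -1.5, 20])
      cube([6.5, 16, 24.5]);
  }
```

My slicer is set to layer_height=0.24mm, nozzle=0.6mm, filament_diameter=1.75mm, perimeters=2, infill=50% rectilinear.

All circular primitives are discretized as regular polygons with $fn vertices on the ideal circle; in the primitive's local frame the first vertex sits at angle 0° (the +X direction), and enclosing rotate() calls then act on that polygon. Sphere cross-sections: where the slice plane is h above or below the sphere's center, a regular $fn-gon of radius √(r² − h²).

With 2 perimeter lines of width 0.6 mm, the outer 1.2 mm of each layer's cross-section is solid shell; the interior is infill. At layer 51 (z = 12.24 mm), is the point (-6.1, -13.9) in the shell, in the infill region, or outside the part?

outside

At z = 12.24 mm: the r=11.5 sphere slices to a regular 32-gon of circumradius 11.476 (√(r²−h²) with h=0.74 from center); the cube at (12, -1.5) does not reach this height (z outside [20, 44.5]); Merging all regions: only the r=11.5 sphere is present, so the union is just that shape — 1 connected region; (whole slice rotated 5° about Z — lengths, areas and connectivity unchanged). Overall, the cross-section is a single solid region. Undo the 5° rotation: the query point maps to (-7.288, -13.315) in the un-rotated model frame. The nearest boundary edge runs (-6.38, -9.54)→(-4.39, -10.60); distance from the point to it = 3.76 mm. The point is not inside any of the regions above, so it lies outside the cross-section (3.76 mm from the nearest boundary).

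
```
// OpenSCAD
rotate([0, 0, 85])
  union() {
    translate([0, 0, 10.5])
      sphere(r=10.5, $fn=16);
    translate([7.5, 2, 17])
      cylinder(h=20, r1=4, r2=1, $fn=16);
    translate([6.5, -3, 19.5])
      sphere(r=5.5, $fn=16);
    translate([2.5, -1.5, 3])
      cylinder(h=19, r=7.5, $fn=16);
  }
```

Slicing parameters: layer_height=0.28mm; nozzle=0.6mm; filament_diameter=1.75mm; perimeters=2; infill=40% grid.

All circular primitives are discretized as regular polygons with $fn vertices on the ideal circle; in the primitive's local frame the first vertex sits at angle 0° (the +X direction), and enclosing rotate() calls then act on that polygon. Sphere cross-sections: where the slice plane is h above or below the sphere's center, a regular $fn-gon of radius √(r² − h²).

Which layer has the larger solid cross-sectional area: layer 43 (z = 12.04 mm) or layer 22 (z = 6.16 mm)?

Layer 43 (z = 12.04): the r=10.5 sphere contributes a regular 16-gon of circumradius √(10.5²−1.54²) = 10.386 (area = (16/2)·10.386²·sin(360°/16) = 330.27 mm²); the cone at (7.5, 2) is absent (z outside [17, 37]); the sphere at (6.5, -3) does not reach this height (|z−center|=7.460 > r=5.5); the r=7.5 cylinder at (2.5, -1.5) gives a regular 16-gon of circumradius 7.5 (constant along its height) (area = (16/2)·7.500²·sin(360°/16) = 172.21 mm²); Combining (union): the regions partially overlap — summed areas 502.47 mm² minus the doubly-counted overlap 171.95 mm² gives 330.52 mm² — area = 330.52 mm²; (whole slice rotated 85° about Z — lengths, areas and connectivity unchanged). So its area = 330.52 mm². Layer 22 (z = 6.16): the sphere: section is a regular 16-gon, circumradius = √(r²−h²) = √(10.5²−4.34²) = 9.561 (area = (16/2)·9.561²·sin(360°/16) = 279.86 mm²); the cone at (7.5, 2) is absent (z outside [17, 37]); the sphere at (6.5, -3) is not intersected at this z (|z−center|=13.340 > r=5.5); the cylinder at (2.5, -1.5): section is a regular 16-gon, circumradius r=7.5 (area = (16/2)·7.500²·sin(360°/16) = 172.21 mm²); Taking the union: the regions partially overlap — summed areas 452.07 mm² minus the doubly-counted overlap 164.52 mm² gives 287.55 mm² — area = 287.55 mm²; (whole slice rotated 85° about Z — lengths, areas and connectivity unchanged). So its area = 287.55 mm². Layer 43 is larger (330.52 vs 287.55 mm²).

layer 43 (z = 12.04 mm)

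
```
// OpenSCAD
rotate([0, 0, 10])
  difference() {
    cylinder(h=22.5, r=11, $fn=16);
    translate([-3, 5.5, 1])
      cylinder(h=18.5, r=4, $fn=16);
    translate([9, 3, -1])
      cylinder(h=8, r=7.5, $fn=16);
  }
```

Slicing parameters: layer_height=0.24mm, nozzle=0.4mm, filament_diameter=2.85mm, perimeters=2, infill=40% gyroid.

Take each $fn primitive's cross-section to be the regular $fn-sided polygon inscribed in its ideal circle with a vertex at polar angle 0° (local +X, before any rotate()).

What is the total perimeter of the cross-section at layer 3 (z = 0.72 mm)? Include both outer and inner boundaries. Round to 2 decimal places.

73.47 mm

At z = 0.72 mm: the r=11 cylinder contributes a regular 16-gon of circumradius 11 (perimeter = 2·16·11.000·sin(180°/16) = 68.67 mm); the cylinder at (-3, 5.5) is absent (z outside [1, 19.5]); the r=7.5 cylinder at (9, 3) gives a regular 16-gon of circumradius 7.5 (constant along its height) (perimeter = 2·16·7.500·sin(180°/16) = 46.82 mm); Taking the first minus the rest: starting from the r=11 cylinder, the r=7.5 cylinder at (9, 3) partially overlaps it — only the 93.02 mm² overlap (of its 172.21 mm²) is removed, clipping the outline — boundary = 73.47 mm; (whole slice rotated 10° about Z — lengths, areas and connectivity unchanged). Overall, the cross-section is a single solid region. Total boundary length (outer) = 73.47 mm.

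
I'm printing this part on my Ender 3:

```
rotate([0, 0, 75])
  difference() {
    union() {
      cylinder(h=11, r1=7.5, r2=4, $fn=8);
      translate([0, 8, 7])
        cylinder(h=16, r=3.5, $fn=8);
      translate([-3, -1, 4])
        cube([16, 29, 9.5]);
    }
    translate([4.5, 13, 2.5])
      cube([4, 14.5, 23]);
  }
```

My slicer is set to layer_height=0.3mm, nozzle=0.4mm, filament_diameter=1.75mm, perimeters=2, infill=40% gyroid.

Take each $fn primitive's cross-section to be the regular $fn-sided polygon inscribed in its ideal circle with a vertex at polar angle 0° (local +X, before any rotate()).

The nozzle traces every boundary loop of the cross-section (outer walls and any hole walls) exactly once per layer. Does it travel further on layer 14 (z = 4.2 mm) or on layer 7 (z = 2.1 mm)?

Layer 14 (z = 4.2): the cone: at t=0.382 of its height the radius interpolates to r₁+(r₂−r₁)t = 6.164, giving a regular 8-gon of that circumradius (perimeter = 2·8·6.164·sin(180°/8) = 37.74 mm); the cylinder at (0, 8) is not intersected at this z (z outside [7, 23]); the 16×29 cube at (-3, -1) contributes its full rectangle (perimeter 90.00 mm); Combining (union): the regions partially overlap (shared area 52.45 mm²), so the edge portions inside another operand are dropped and the merged outline is re-measured after clipping — boundary = 99.30 mm; the cube at (4.5, 13) (footprint 4×14.5) is included at this height (perimeter 37.00 mm); After the difference (first − rest): starting from the result so far, the 4×14.5 cube at (4.5, 13) lies wholly inside it (removes its full 58.00 mm² and its 37.00 mm outline becomes a hole wall) — boundary (outer + 1 inner loop) = 136.30 mm; (whole slice rotated 75° about Z — lengths, areas and connectivity unchanged). So its perimeter = 136.30 mm. Layer 7 (z = 2.1): the cone: at t=0.191 of its height the radius interpolates to r₁+(r₂−r₁)t = 6.832, giving a regular 8-gon of that circumradius (perimeter = 2·8·6.832·sin(180°/8) = 41.83 mm); the cylinder at (0, 8) is not intersected at this z (z outside [7, 23]); the cube at (-3, -1) is absent (z outside [4, 13.5]); Taking the union: only the cone is present, so the union is just that shape — boundary = 41.83 mm; the cube at (4.5, 13) is absent (z outside [2.5, 25.5]); After the difference (first − rest): none of the subtracted shapes is present at this height, so that combined region is unchanged — boundary = 41.83 mm; (whole slice rotated 75° about Z — lengths, areas and connectivity unchanged). So its perimeter = 41.83 mm. Layer 14 is larger (136.30 vs 41.83 mm).

layer 14 (z = 4.2 mm)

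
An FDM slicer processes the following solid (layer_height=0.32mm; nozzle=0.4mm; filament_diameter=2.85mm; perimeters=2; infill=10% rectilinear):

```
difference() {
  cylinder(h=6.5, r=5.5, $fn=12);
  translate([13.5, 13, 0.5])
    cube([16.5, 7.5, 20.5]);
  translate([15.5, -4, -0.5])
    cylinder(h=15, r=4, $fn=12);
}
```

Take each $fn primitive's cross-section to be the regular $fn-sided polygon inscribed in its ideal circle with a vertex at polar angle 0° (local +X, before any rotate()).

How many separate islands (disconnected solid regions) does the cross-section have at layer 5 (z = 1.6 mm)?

At z = 1.6 mm: the r=5.5 cylinder gives a regular 12-gon of circumradius 5.5 (constant along its height); the 16.5×7.5 cube at (13.5, 13) contributes its full rectangle; the r=4 cylinder at (15.5, -4) gives a regular 12-gon of circumradius 4 (constant along its height); Subtracting the remaining from the first: starting from the r=5.5 cylinder, the 16.5×7.5 cube at (13.5, 13) misses the remaining region (no effect); the r=4 cylinder at (15.5, -4) misses the remaining region (no effect) — 1 connected region. Overall, the cross-section is a single solid region. Island count = 1.

1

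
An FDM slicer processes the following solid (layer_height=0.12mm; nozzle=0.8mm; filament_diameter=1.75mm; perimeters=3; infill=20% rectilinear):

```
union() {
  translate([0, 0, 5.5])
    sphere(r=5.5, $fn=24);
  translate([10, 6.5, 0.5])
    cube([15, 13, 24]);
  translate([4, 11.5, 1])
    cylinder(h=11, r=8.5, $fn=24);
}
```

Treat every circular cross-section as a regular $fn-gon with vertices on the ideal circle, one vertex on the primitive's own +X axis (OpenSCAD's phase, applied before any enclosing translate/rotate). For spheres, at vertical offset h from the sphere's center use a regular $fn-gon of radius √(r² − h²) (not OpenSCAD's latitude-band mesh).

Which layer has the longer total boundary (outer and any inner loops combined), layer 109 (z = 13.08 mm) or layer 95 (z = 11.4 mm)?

layer 95 (z = 11.4 mm)

Layer 109 (z = 13.08): the sphere is not intersected at this z (|z−center|=7.580 > r=5.5); the cube at (10, 6.5) (footprint 15×13) is included at this height (perimeter 56.00 mm); the cylinder at (4, 11.5) does not reach this height (z outside [1, 12]); Taking the union: only the 15×13 cube at (10, 6.5) is present, so the union is just that shape — boundary = 56.00 mm. So its perimeter = 56.00 mm. Layer 95 (z = 11.4): the sphere is absent (|z−center|=5.900 > r=5.5); the cube at (10, 6.5) (footprint 15×13) is included at this height (perimeter 56.00 mm); the r=8.5 cylinder at (4, 11.5) contributes a regular 24-gon of circumradius 8.5 (perimeter = 2·24·8.500·sin(180°/24) = 53.25 mm); Merging all regions: the regions partially overlap (shared area 19.70 mm²), so the edge portions inside another operand are dropped and the merged outline is re-measured after clipping — boundary = 85.40 mm. So its perimeter = 85.40 mm. Layer 95 is larger (85.40 vs 56.00 mm).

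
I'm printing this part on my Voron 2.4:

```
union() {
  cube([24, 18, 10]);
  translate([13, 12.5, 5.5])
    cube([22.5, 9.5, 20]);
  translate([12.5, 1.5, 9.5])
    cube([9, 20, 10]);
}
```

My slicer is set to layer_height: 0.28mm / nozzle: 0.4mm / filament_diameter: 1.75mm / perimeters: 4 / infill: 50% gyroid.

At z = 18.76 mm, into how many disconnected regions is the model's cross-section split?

1

At z = 18.76 mm: the cube does not reach this height (z outside [0, 10]); the cube at (13, 12.5) is present — its section is the full 22.5×9.5 rectangle; the 9×20 cube at (12.5, 1.5) contributes its full rectangle; Taking the union: the regions partially overlap (shared area 76.50 mm²), so overlapping operands fuse into one piece — 1 connected region. The result has 1 disconnected region.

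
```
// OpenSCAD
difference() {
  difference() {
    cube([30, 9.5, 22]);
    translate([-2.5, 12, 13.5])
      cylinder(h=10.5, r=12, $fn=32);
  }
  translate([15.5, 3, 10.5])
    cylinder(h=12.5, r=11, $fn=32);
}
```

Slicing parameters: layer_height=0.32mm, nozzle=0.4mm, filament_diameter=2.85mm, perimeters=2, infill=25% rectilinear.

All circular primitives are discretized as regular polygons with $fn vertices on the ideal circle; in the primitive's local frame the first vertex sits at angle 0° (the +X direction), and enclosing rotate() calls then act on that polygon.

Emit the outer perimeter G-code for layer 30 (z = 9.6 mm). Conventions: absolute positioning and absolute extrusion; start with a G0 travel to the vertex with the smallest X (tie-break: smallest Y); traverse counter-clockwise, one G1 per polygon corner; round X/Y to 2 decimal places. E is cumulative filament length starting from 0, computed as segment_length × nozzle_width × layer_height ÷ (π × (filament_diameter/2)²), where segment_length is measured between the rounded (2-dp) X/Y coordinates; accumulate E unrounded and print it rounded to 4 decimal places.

G0 X0.00 Y0.00 Z9.60
G1 X30.00 Y0.00 E0.6019
G1 X30.00 Y9.50 E0.7926
G1 X0.00 Y9.50 E1.3945
G1 X0.00 Y0.00 E1.5851

At z = 9.6 mm: the cube is present — its section is the full 30×9.5 rectangle; the cylinder at (-2.5, 12) is absent (z outside [13.5, 24]); Taking the first minus the rest: none of the subtracted shapes is present at this height, so the 30×9.5 cube is unchanged — 1 connected region; the cylinder at (15.5, 3) is absent (z outside [10.5, 23]); After the difference (first − rest): none of the subtracted shapes is present at this height, so that combined region is unchanged — 1 connected region. The outline is a single polygon with 4 vertices. Extrusion per mm of travel: 0.4 × 0.32 / (π × 1.425²) = 0.020065. Accumulating E over each segment gives final E = 1.5851.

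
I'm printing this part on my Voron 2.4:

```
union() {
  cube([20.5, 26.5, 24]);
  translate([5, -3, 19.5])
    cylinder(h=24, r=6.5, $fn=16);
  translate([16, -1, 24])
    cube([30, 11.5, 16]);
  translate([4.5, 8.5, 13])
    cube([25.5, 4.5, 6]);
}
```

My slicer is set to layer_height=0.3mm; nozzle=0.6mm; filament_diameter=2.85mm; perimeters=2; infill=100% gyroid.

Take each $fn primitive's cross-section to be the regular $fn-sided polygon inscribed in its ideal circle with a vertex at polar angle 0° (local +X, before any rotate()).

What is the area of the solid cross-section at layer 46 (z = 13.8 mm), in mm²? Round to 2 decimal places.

At z = 13.8 mm: the 20.5×26.5 cube contributes its full rectangle (area 543.25 mm²); the cylinder at (5, -3) is not intersected at this z (z outside [19.5, 43.5]); the cube at (16, -1) does not reach this height (z outside [24, 40]); the cube at (4.5, 8.5) (footprint 25.5×4.5) is included at this height (area 114.75 mm²); Merging all regions: the regions partially overlap — summed areas 658.00 mm² minus the doubly-counted overlap 72.00 mm² gives 586.00 mm² — area = 586.00 mm². Overall, the cross-section is a single solid region. Net area = 586.00 mm².

586.00 mm²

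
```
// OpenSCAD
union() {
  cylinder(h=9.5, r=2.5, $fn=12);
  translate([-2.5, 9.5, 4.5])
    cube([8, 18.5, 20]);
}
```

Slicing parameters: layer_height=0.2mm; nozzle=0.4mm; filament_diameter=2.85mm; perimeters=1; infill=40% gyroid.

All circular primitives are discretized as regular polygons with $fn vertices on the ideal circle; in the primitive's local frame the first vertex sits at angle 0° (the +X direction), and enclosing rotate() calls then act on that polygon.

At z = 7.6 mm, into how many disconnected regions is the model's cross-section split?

2

At z = 7.6 mm: the r=2.5 cylinder gives a regular 12-gon of circumradius 2.5 (constant along its height); the 8×18.5 cube at (-2.5, 9.5) contributes its full rectangle; Taking the union: the 2 present regions are separate (no shared area or edge), so areas and boundary lengths simply add and each stays a separate island — 2 connected regions. The result has 2 disconnected regions.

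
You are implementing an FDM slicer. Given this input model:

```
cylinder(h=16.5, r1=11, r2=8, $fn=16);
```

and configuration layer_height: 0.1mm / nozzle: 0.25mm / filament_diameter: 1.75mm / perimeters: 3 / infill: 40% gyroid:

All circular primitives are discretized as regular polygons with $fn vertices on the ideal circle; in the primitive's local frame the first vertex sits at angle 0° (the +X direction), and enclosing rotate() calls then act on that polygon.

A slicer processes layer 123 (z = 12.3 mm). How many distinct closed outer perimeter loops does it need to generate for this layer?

1

At z = 12.3 mm: the cone contributes a regular 16-gon of circumradius 8.764 (interpolated between r1=11 and r2=8 at t=0.745). The result has 1 disconnected region.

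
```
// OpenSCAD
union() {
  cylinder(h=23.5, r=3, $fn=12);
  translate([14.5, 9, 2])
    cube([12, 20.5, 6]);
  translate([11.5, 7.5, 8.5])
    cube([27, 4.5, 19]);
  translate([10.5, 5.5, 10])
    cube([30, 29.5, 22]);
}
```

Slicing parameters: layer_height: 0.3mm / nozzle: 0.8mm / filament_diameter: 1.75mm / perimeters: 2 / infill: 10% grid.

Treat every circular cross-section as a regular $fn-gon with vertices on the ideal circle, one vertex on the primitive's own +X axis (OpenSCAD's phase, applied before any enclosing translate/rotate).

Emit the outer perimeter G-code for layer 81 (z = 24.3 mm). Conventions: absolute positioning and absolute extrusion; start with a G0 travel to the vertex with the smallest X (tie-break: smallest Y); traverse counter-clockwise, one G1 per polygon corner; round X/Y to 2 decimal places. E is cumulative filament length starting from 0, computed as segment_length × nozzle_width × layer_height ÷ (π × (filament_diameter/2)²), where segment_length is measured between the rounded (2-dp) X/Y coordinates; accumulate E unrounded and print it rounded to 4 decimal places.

At z = 24.3 mm: the cylinder is absent (z outside [0, 23.5]); the cube at (14.5, 9) does not reach this height (z outside [2, 8]); the 27×4.5 cube at (11.5, 7.5) contributes its full rectangle; the cube at (10.5, 5.5) (footprint 30×29.5) is included at this height; Merging all regions: the 27×4.5 cube at (11.5, 7.5) lies entirely inside the 30×29.5 cube at (10.5, 5.5), so the union is just the 30×29.5 cube at (10.5, 5.5) — 1 connected region. The outline is a single polygon with 4 vertices. Extrusion per mm of travel: 0.8 × 0.3 / (π × 0.875²) = 0.099780. Accumulating E over each segment gives final E = 11.8739.

G0 X10.50 Y5.50 Z24.30
G1 X40.50 Y5.50 E2.9934
G1 X40.50 Y35.00 E5.9369
G1 X10.50 Y35.00 E8.9303
G1 X10.50 Y5.50 E11.8739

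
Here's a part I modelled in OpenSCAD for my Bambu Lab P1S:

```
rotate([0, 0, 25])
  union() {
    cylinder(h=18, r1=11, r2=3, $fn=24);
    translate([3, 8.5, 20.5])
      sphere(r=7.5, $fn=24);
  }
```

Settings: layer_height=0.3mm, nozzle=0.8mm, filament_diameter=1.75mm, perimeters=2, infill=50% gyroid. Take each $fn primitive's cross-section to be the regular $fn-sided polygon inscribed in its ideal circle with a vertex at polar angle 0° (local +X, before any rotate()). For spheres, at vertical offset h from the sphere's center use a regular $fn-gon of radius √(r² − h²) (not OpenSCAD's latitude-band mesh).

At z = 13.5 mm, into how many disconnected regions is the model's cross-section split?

2

At z = 13.5 mm: the cone (r1=11→r2=3) has section circumradius 5.000 here — a regular 24-gon; the r=7.5 sphere at (3, 8.5) slices to a regular 24-gon of circumradius 2.693 (√(r²−h²) with h=7 from center); Taking the union: the 2 present regions are separate (no shared area or edge), so areas and boundary lengths simply add and each stays a separate island — 2 connected regions; (whole slice rotated 25° about Z — lengths, areas and connectivity unchanged). The result has 2 disconnected regions.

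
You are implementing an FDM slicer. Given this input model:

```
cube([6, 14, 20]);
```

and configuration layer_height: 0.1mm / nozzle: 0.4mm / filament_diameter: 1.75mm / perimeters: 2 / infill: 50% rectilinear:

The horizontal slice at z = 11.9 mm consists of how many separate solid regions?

At z = 11.9 mm: the cube is present — its section is the full 6×14 rectangle. The result has 1 disconnected region.

1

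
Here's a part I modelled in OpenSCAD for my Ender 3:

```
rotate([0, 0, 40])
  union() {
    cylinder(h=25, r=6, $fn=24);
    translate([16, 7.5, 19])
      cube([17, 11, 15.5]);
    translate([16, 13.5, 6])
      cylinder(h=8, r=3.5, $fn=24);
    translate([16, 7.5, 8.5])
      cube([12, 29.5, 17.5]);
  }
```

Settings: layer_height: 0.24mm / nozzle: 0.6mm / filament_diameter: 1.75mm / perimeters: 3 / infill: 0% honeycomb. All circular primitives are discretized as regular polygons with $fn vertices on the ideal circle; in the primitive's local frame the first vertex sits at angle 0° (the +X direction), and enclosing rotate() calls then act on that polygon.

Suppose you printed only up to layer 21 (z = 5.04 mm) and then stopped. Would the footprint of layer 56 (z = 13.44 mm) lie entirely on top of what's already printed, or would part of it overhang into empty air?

Compare the two slices. At z = 5.04: the r=6 cylinder contributes a regular 24-gon of circumradius 6 (area = (24/2)·6.000²·sin(360°/24) = 111.81 mm²); the cube at (16, 7.5) is not intersected at this z (z outside [19, 34.5]); the cylinder at (16, 13.5) is not intersected at this z (z outside [6, 14]); the cube at (16, 7.5) does not reach this height (z outside [8.5, 26]); Combining (union): only the r=6 cylinder is present, so the union is just that shape — area = 111.81 mm²; (whole slice rotated 40° about Z — lengths, areas and connectivity unchanged). At z = 13.44: the cylinder: section is a regular 24-gon, circumradius r=6 (area = (24/2)·6.000²·sin(360°/24) = 111.81 mm²); the cube at (16, 7.5) does not reach this height (z outside [19, 34.5]); the r=3.5 cylinder at (16, 13.5) contributes a regular 24-gon of circumradius 3.5 (area = (24/2)·3.500²·sin(360°/24) = 38.05 mm²); the cube at (16, 7.5) (footprint 12×29.5) is included at this height (area 354.00 mm²); Merging all regions: the regions partially overlap — summed areas 503.86 mm² minus the doubly-counted overlap 19.02 mm² gives 484.83 mm² — area = 484.83 mm²; (whole slice rotated 40° about Z — lengths, areas and connectivity unchanged). Checking containment: at z = 13.44 the cross-section extends beyond the z = 5.04 cross-section by about 373.02 mm².

part overhangs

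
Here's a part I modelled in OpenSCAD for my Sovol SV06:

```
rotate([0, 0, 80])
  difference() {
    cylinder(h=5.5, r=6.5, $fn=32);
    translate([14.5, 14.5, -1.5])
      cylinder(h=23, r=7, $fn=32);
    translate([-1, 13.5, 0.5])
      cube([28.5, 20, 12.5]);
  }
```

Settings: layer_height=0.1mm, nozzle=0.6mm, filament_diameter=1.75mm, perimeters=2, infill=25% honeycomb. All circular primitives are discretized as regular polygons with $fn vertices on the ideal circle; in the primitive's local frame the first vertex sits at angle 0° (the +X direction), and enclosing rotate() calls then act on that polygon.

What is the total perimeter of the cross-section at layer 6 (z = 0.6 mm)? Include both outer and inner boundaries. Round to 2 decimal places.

40.78 mm

At z = 0.6 mm: the r=6.5 cylinder gives a regular 32-gon of circumradius 6.5 (constant along its height) (perimeter = 2·32·6.500·sin(180°/32) = 40.78 mm); the r=7 cylinder at (14.5, 14.5) gives a regular 32-gon of circumradius 7 (constant along its height) (perimeter = 2·32·7.000·sin(180°/32) = 43.91 mm); the cube at (-1, 13.5) is present — its section is the full 28.5×20 rectangle (perimeter 97.00 mm); Subtracting the remaining from the first: starting from the r=6.5 cylinder, the r=7 cylinder at (14.5, 14.5) misses the remaining region (no effect); the 28.5×20 cube at (-1, 13.5) misses the remaining region (no effect) — boundary = 40.78 mm; (rotated 80° about Z; rotation is an isometry so areas/perimeters/island counts are preserved). Overall, the cross-section is a single solid region. Total boundary length (outer) = 40.78 mm.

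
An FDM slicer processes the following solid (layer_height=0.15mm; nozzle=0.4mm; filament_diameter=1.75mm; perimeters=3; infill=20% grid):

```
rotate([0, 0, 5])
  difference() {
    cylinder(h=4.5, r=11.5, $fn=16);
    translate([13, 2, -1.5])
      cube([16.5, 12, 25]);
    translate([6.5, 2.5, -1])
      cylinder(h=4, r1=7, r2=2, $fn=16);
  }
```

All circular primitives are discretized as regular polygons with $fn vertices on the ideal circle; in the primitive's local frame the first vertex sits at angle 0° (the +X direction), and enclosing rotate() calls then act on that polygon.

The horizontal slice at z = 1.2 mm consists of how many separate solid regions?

At z = 1.2 mm: the r=11.5 cylinder contributes a regular 16-gon of circumradius 11.5; the cube at (13, 2) is present — its section is the full 16.5×12 rectangle; the cone at (6.5, 2.5): at t=0.550 of its height the radius interpolates to r₁+(r₂−r₁)t = 4.250, giving a regular 16-gon of that circumradius; Subtracting the remaining from the first: starting from the r=11.5 cylinder, the 16.5×12 cube at (13, 2) misses the remaining region (no effect); the cone at (6.5, 2.5) lies wholly inside it (removes its full 55.30 mm² and its 26.53 mm outline becomes a hole wall) — 1 connected region with 1 hole; (whole slice rotated 5° about Z — lengths, areas and connectivity unchanged). The result has 1 disconnected region.

1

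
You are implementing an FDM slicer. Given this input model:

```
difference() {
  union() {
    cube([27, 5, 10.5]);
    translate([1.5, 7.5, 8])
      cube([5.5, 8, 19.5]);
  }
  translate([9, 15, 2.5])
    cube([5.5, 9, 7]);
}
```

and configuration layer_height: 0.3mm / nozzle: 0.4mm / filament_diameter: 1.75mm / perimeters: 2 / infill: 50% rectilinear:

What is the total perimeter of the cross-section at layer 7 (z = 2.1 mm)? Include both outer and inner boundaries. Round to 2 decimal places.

64.00 mm

At z = 2.1 mm: the 27×5 cube contributes its full rectangle (perimeter 64.00 mm); the cube at (1.5, 7.5) does not reach this height (z outside [8, 27.5]); Combining (union): only the 27×5 cube is present, so the union is just that shape — boundary = 64.00 mm; the cube at (9, 15) does not reach this height (z outside [2.5, 9.5]); Taking the first minus the rest: none of the subtracted shapes is present at this height, so the result so far is unchanged — boundary = 64.00 mm. Overall, the cross-section is a single solid region. Total boundary length (outer) = 64.00 mm.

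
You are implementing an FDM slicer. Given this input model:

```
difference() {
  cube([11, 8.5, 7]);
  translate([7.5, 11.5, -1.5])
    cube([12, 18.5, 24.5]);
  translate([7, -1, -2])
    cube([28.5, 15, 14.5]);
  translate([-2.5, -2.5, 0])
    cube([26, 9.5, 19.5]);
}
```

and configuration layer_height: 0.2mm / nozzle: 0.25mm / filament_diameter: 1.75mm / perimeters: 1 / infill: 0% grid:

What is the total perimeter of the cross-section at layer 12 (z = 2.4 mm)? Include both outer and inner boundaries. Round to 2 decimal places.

17.00 mm

At z = 2.4 mm: the cube (footprint 11×8.5) is included at this height (perimeter 39.00 mm); the 12×18.5 cube at (7.5, 11.5) contributes its full rectangle (perimeter 61.00 mm); the 28.5×15 cube at (7, -1) contributes its full rectangle (perimeter 87.00 mm); the cube at (-2.5, -2.5) (footprint 26×9.5) is included at this height (perimeter 71.00 mm); After the difference (first − rest): starting from the 11×8.5 cube, the 12×18.5 cube at (7.5, 11.5) misses the remaining region (no effect); the 28.5×15 cube at (7, -1) partially overlaps it — only the 34.00 mm² overlap (of its 427.50 mm²) is removed, clipping the outline; the 26×9.5 cube at (-2.5, -2.5) partially overlaps it — only the 49.00 mm² overlap (of its 247.00 mm²) is removed, clipping the outline — boundary = 17.00 mm. Overall, the cross-section is a single solid region. Total boundary length (outer) = 17.00 mm.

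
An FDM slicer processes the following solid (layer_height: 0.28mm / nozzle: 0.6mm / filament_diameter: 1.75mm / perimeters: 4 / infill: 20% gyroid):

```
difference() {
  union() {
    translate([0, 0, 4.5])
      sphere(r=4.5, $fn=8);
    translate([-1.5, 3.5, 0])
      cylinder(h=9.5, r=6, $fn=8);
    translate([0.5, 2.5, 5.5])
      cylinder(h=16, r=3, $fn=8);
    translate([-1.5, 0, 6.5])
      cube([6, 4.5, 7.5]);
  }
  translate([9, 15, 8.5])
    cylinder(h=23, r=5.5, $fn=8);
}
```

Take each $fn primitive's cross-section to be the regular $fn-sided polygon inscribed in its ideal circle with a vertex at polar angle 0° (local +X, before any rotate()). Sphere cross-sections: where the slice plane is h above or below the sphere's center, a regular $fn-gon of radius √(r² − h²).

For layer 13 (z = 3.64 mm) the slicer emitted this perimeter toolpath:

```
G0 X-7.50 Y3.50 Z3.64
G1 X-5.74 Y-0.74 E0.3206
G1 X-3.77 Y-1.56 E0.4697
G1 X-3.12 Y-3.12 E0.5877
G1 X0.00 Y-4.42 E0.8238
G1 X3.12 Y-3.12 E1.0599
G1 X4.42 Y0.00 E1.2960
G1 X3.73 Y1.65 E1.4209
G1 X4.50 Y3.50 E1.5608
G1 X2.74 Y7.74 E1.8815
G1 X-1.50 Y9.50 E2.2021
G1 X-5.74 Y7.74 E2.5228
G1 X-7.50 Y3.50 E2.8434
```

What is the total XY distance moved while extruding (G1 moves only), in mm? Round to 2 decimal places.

Sum the Euclidean lengths of each G1 segment: total = 40.71 mm.

40.71 mm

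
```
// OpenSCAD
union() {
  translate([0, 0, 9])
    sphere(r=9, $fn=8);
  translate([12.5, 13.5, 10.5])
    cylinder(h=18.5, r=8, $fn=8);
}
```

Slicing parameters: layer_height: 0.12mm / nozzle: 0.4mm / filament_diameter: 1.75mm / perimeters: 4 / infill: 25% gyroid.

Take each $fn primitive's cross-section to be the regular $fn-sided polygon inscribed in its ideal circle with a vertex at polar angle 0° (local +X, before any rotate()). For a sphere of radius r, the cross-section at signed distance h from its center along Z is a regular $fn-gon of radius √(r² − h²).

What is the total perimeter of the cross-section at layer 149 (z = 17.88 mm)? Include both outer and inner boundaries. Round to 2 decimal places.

57.95 mm

At z = 17.88 mm: the sphere: section is a regular 8-gon, circumradius = √(r²−h²) = √(9²−8.88²) = 1.465 (perimeter = 2·8·1.465·sin(180°/8) = 8.97 mm); the cylinder at (12.5, 13.5): section is a regular 8-gon, circumradius r=8 (perimeter = 2·8·8.000·sin(180°/8) = 48.98 mm); Combining (union): the 2 present regions are separate (no shared area or edge), so areas and boundary lengths simply add and each stays a separate island — boundary = 57.95 mm. Overall, the cross-section has 2 separate islands. Total boundary length (outer) = 57.95 mm.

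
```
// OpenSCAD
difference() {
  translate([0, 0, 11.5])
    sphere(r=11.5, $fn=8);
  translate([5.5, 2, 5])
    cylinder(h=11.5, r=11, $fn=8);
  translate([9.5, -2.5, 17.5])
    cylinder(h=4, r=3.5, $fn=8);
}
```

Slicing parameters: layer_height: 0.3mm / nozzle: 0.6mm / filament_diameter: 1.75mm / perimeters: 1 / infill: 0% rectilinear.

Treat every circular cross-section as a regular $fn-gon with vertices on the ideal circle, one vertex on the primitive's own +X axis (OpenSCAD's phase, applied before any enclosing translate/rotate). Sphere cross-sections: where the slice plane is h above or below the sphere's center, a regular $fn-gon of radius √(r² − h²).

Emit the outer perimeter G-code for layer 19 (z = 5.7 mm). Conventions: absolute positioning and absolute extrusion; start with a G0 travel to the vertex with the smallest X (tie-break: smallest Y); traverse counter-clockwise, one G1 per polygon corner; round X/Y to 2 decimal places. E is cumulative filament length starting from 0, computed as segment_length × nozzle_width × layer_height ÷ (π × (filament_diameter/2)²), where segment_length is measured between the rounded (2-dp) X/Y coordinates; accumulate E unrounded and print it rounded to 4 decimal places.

G0 X-9.93 Y0.00 Z5.70
G1 X-7.02 Y-7.02 E0.5687
G1 X0.00 Y-9.93 E1.1374
G1 X3.87 Y-8.33 E1.4508
G1 X-2.28 Y-5.78 E1.9490
G1 X-5.50 Y2.00 E2.5791
G1 X-2.67 Y8.82 E3.1317
G1 X-7.02 Y7.02 E3.4840
G1 X-9.93 Y0.00 E4.0527

At z = 5.7 mm: the sphere: section is a regular 8-gon, circumradius = √(r²−h²) = √(11.5²−5.8²) = 9.930; the cylinder at (5.5, 2): section is a regular 8-gon, circumradius r=11; the cylinder at (9.5, -2.5) does not reach this height (z outside [17.5, 21.5]); After the difference (first − rest): starting from the r=11.5 sphere, the r=11 cylinder at (5.5, 2) partially overlaps it — only the 193.93 mm² overlap (of its 342.24 mm²) is removed, clipping the outline — 1 connected region. The outline is a single polygon with 8 vertices. Extrusion per mm of travel: 0.6 × 0.3 / (π × 0.875²) = 0.074835. Accumulating E over each segment gives final E = 4.0527.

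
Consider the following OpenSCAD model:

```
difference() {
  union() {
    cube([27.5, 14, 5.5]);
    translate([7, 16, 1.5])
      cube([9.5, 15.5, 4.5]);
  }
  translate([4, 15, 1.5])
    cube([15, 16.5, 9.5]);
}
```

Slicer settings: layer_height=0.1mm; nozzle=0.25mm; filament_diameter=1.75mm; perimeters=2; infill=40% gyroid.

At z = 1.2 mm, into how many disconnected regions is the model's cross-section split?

At z = 1.2 mm: the 27.5×14 cube contributes its full rectangle; the cube at (7, 16) is not intersected at this z (z outside [1.5, 6]); Taking the union: only the 27.5×14 cube is present, so the union is just that shape — 1 connected region; the cube at (4, 15) is absent (z outside [1.5, 11]); Subtracting the remaining from the first: none of the subtracted shapes is present at this height, so the result so far is unchanged — 1 connected region. The result has 1 disconnected region.

1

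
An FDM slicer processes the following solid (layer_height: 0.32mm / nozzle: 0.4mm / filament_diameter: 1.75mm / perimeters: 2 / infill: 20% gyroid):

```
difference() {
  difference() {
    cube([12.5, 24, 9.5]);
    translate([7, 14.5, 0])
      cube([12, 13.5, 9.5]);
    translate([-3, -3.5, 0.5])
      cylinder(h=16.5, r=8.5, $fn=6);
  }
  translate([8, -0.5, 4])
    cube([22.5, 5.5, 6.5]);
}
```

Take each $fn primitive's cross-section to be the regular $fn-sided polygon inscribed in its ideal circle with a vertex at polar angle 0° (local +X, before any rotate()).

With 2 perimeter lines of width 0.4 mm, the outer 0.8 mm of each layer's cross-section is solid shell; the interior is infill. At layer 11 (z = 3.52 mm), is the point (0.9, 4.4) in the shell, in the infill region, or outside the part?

shell

At z = 3.52 mm: the cube (footprint 12.5×24) is included at this height; the cube at (7, 14.5) is present — its section is the full 12×13.5 rectangle; the r=8.5 cylinder at (-3, -3.5) contributes a regular 6-gon of circumradius 8.5; Subtracting the remaining from the first: starting from the 12.5×24 cube, the 12×13.5 cube at (7, 14.5) partially overlaps it — only the 52.25 mm² overlap (of its 162.00 mm²) is removed, clipping the outline; the r=8.5 cylinder at (-3, -3.5) partially overlaps it — only the 9.13 mm² overlap (of its 187.71 mm²) is removed, clipping the outline — 1 connected region; the cube at (8, -0.5) is absent (z outside [4, 10.5]); After the difference (first − rest): none of the subtracted shapes is present at this height, so that combined region is unchanged — 1 connected region. Overall, the cross-section is a single solid region. The nearest boundary edge runs (1.25, 3.86)→(0.00, 3.86); distance from the point to it = 0.54 mm. The point is inside the cross-section, 0.54 mm from the nearest boundary — within the 0.8 mm shell band (2 × 0.4).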